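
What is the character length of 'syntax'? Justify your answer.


Spell out 'syntax' and number each letter: s(1), y(2), n(3), t(4), a(5), x(6). Total: 6 letters.

6


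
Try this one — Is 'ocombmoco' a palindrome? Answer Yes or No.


Forward: 'ocombmoco'
Reversed: 'ocombmoco'
They are identical.

Yes


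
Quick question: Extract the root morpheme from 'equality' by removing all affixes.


Remove suffix '-ity' from 'equality' to get root 'equal'.

equal


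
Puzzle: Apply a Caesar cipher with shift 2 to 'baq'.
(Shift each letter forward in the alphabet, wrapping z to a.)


Shift each letter by 2: b -> d, a -> c, q -> s. Result: 'dcs'.

dcs


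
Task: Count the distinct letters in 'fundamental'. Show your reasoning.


Unique letters in 'fundamental': {a, d, e, f, l, m, n, t, u} = 9 distinct letters.

9


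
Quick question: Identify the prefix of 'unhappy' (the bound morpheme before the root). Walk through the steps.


The word 'unhappy' = 'un' (prefix) + 'happy' (root). The prefix is 'un'.

un


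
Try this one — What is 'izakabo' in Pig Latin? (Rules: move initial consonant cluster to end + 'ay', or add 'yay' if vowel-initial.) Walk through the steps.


'izakabo' starts with a vowel, so add 'yay': 'izakaboyay'.

izakaboyay


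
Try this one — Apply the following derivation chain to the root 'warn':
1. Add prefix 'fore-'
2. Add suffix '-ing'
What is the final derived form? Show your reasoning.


Step 1: Add prefix 'fore-' to 'warn' = 'forewarn'
Step 2: Add suffix '-ing' to 'forewarn' = 'forewarning'

forewarning


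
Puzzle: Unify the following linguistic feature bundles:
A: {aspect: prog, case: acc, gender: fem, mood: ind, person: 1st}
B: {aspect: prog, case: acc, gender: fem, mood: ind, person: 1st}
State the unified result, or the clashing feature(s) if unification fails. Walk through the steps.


Compare features:
aspect: A=prog vs B=prog -> unified: prog
case: A=acc vs B=acc -> unified: acc
gender: A=fem vs B=fem -> unified: fem
mood: A=ind vs B=ind -> unified: ind
person: A=1st vs B=1st -> unified: 1st
No clashes found.

Unified: {aspect: prog, case: acc, gender: fem, mood: ind, person: 1st}


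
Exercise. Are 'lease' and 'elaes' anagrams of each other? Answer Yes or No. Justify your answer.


Sorted letters of 'lease': 'aeels'
Sorted letters of 'elaes': 'aeels'
They match.

Yes


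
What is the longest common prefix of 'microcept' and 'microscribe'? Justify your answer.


Compare from the start: 5 characters match: 'micro'. Mismatch at position 6: 'c' vs 's'.

micro


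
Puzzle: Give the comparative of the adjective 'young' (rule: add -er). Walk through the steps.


Apply comparative formation (add -er): 'young' -> 'younger'.

younger


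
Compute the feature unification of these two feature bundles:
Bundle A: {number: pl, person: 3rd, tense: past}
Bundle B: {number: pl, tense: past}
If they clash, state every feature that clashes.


Compare features:
number: A=pl vs B=pl -> unified: pl
person: A=3rd vs B=_ -> unified: 3rd
tense: A=past vs B=past -> unified: past
No clashes found.

Unified: {number: pl, person: 3rd, tense: past}


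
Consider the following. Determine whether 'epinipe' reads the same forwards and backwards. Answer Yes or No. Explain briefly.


Forward: 'epinipe'
Reversed: 'epinipe'
They are identical.

Yes


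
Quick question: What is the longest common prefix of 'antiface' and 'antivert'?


Compare from the start: 4 characters match: 'anti'. Mismatch at position 5: 'f' vs 'v'.

anti


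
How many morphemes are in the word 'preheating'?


Decomposition: pre- (prefix) + heat (root) + -ing (suffix) = 3 morpheme(s)

3 morphemes


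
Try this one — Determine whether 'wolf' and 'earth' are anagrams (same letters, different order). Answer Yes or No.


Sorted letters of 'wolf': 'flow'
Sorted letters of 'earth': 'aehrt'
They do not match.

No


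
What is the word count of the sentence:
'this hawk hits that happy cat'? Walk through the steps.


Split into words: this | hawk | hits | that | happy | cat = 6 words.

6


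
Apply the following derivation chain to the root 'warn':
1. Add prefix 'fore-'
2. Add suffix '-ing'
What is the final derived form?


Step 1: Add prefix 'fore-' to 'warn' = 'forewarn'
Step 2: Add suffix '-ing' to 'forewarn' = 'forewarning'

forewarning


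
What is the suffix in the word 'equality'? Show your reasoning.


The word 'equality' = 'equal' (root) + '-ity' (suffix). The suffix is '-ity'.

ity


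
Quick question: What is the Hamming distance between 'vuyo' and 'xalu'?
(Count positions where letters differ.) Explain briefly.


Alignment:
Position 1: 'v' vs 'x' = DIFFER
Position 2: 'u' vs 'a' = DIFFER
Position 3: 'y' vs 'l' = DIFFER
Position 4: 'o' vs 'u' = DIFFER
Total differences: 4

4


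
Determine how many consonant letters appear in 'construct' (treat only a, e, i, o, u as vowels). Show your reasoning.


Consonants in 'construct': c, n, s, t, r, c, t = 7 consonants.

7


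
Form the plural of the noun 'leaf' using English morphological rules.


Apply rule: Change -f to -ves. 'leaf' becomes 'leaves'.

leaves


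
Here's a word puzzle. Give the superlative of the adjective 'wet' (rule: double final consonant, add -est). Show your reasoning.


Apply superlative formation (double final consonant, add -est): 'wet' -> 'wettest'.

wettest


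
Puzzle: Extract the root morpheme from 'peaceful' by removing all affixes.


Remove suffix '-ful' from 'peaceful' to get root 'peace'.

peace


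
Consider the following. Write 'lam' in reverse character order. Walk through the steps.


Reverse 'lam' character by character: 'mal'.

mal


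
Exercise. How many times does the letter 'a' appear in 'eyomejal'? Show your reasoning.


Letter 'a' in 'eyomejal': found at position(s) 7 = 1 occurrence(s).

1


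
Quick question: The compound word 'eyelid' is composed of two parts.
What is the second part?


Split 'eyelid' into 'eye' + 'lid'. The second part is 'lid'.

lid


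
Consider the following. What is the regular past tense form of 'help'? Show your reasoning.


Apply rule: Add -ed. 'help' becomes 'helped'.

helped


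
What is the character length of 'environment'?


Spell out 'environment' and number each letter: e(1), n(2), v(3), i(4), r(5), o(6), n(7), m(8), e(9), n(10), t(11). Total: 11 letters.

11


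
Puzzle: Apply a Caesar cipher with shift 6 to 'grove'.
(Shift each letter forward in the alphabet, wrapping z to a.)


Shift each letter by 6: g -> m, r -> x, o -> u, v -> b, e -> k. Result: 'mxubk'.

mxubk


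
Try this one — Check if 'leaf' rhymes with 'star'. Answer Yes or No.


Rime (stressed vowel + following sounds) of 'leaf': -eaf = /iːf/
Rime of 'star': -ar = /ɑːr/
/iːf/ and /ɑːr/ are different ending sounds, so the words do not rhyme.

No


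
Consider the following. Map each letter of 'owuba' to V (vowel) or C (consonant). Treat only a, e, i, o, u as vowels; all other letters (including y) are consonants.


Letter mapping: o = V, w = C, u = V, b = C, a = V.

VCVCV


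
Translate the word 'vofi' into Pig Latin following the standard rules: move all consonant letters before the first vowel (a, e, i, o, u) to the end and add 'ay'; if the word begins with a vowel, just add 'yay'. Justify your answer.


'vofi': move consonant cluster 'v' to end and add 'ay': 'ofivay'.

ofivay


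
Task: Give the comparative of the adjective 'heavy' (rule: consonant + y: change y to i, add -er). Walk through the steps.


Apply comparative formation (consonant + y: change y to i, add -er): 'heavy' -> 'heavier'.

heavier


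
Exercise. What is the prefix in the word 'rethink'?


The word 'rethink' = 're' (prefix) + 'think' (root). The prefix is 're'.

re


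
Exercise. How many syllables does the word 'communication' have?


Break 'communication' into syllables: com-mu-ni-ca-tion -> com | mu | ni | ca | tion = 5 syllables

5 syllables


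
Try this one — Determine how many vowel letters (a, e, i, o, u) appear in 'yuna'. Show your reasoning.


Vowels in 'yuna': u, a = 2 vowels.

2


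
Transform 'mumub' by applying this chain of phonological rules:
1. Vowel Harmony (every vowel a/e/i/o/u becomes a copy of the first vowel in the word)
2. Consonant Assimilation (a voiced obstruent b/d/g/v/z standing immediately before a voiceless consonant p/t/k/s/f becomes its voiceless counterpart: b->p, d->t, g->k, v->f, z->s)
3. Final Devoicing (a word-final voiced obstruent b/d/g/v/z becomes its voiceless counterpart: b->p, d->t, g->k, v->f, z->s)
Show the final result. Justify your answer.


Starting form: 'mumub'
Rule 1: Vowel Harmony: all vowels already match. No change.
Rule 2: Consonant Assimilation: no voiced obstruent (b/d/g/v/z) stands immediately before a voiceless consonant (p/t/k/s/f). No change.
Rule 3: Final Devoicing: word-final voiced obstruent 'b' becomes voiceless 'p'. 'mumub' -> 'mumup'
Final form: 'mumup'

mumup


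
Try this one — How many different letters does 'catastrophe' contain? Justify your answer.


Unique letters in 'catastrophe': {a, c, e, h, o, p, r, s, t} = 9 distinct letters.

9


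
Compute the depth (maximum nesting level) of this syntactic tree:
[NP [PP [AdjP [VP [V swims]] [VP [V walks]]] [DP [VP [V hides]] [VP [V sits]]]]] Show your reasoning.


Count bracket nesting levels:
'[' at pos 0: depth = 1
'[' at pos 4: depth = 2
'[' at pos 8: depth = 3
'[' at pos 14: depth = 4
'[' at pos 18: depth = 5
'[' at pos 29: depth = 4
'[' at pos 33: depth = 5
'[' at pos 45: depth = 3
'[' at pos 49: depth = 4
'[' at pos 53: depth = 5
'[' at pos 64: depth = 4
'[' at pos 68: depth = 5
Maximum depth reached: 5

5


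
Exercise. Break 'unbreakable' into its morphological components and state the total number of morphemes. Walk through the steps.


Step 1: Identify prefix: 'un' (meaning: not/reverse)
Step 2: Identify root: 'break'
Step 3: Identify suffix(es): 'able'
Decomposition: un- (prefix: not/reverse) + break (root) + -able (suffix: capable of)
Total morphemes: 3

3 morphemes (un- (prefix: not/reverse) + break (root) + -able (suffix: capable of))


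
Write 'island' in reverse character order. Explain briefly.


Reverse 'island' character by character: 'dnalsi'.

dnalsi


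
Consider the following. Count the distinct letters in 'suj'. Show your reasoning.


Unique letters in 'suj': {j, s, u} = 3 distinct letters.

3


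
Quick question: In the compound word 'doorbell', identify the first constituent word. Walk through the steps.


Split 'doorbell' into 'door' + 'bell'. The first part is 'door'.

door


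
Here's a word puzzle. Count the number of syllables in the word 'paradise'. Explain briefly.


Break 'paradise' into syllables: par-a-dise -> par | a | dise = 3 syllables

3 syllables


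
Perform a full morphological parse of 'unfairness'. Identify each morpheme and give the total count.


Step 1: Identify prefix: 'un' (meaning: not/reverse)
Step 2: Identify root: 'fair'
Step 3: Identify suffix(es): 'ness'
Decomposition: un- (prefix: not/reverse) + fair (root) + -ness (suffix: state of)
Total morphemes: 3

3 morphemes (un- (prefix: not/reverse) + fair (root) + -ness (suffix: state of))


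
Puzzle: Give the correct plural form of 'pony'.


Apply rule: Change -y to -ies (consonant + y). 'pony' becomes 'ponies'.

ponies


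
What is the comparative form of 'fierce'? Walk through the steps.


Apply comparative formation (ends in e: add -r): 'fierce' -> 'fiercer'.

fiercer


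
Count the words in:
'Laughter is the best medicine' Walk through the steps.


Split into words: Laughter | is | the | best | medicine = 5 words.

5


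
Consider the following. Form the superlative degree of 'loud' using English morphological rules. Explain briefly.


Apply superlative formation (add -est): 'loud' -> 'loudest'.

loudest


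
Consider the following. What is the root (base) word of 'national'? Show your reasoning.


Remove suffix '-al' from 'national' to get root 'nation'.

nation


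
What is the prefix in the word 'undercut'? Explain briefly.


The word 'undercut' = 'under' (prefix) + 'cut' (root). The prefix is 'under'.

under


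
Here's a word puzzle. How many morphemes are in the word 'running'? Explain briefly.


Decomposition: run (root) + -ing (suffix) = 2 morpheme(s)

2 morphemes


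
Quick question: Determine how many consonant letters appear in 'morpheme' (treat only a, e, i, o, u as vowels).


Consonants in 'morpheme': m, r, p, h, m = 5 consonants.

5


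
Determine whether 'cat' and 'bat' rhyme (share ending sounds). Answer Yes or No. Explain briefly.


Rime (stressed vowel + following sounds) of 'cat': -at = /æt/
Rime of 'bat': -at = /æt/
/æt/ and /æt/ are the same ending sound, so the words rhyme.

Yes


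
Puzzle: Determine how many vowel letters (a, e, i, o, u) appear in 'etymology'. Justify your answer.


Vowels in 'etymology': e, o, o = 3 vowels.

3


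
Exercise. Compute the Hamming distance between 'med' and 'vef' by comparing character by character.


Alignment:
Position 1: 'm' vs 'v' = DIFFER
Position 2: 'e' vs 'e' = match
Position 3: 'd' vs 'f' = DIFFER
Total differences: 2

2


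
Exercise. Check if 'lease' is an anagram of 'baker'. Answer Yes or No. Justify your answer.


Sorted letters of 'lease': 'aeels'
Sorted letters of 'baker': 'abekr'
They do not match.

No


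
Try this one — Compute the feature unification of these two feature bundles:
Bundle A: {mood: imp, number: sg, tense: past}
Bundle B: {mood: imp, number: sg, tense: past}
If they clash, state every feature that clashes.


Compare features:
mood: A=imp vs B=imp -> unified: imp
number: A=sg vs B=sg -> unified: sg
tense: A=past vs B=past -> unified: past
No clashes found.

Unified: {mood: imp, number: sg, tense: past}


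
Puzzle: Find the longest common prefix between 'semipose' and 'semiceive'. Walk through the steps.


Compare from the start: 4 characters match: 'semi'. Mismatch at position 5: 'p' vs 'c'.

semi


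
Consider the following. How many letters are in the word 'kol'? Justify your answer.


Spell out 'kol' and number each letter: k(1), o(2), l(3). Total: 3 letters.

3


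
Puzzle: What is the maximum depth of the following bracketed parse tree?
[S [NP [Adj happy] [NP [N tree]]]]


Count bracket nesting levels:
'[' at pos 0: depth = 1
'[' at pos 3: depth = 2
'[' at pos 7: depth = 3
'[' at pos 19: depth = 3
'[' at pos 23: depth = 4
Maximum depth reached: 4

4


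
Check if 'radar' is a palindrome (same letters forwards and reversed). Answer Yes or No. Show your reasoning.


Forward: 'radar'
Reversed: 'radar'
They are identical.

Yes


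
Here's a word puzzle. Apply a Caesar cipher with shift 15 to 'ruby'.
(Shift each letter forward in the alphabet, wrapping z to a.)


Shift each letter by 15: r -> g, u -> j, b -> q, y -> n. Result: 'gjqn'.

gjqn


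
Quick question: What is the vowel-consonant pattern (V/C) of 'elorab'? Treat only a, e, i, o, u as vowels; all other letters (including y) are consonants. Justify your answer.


Letter mapping: e = V, l = C, o = V, r = C, a = V, b = C.

VCVCVC


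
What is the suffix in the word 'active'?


The word 'active' = 'act' (root) + '-ive' (suffix). The suffix is '-ive'.

ive


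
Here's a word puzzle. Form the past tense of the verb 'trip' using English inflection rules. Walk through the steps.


Apply rule: Double final consonant and add -ed. 'trip' becomes 'tripped'.

tripped


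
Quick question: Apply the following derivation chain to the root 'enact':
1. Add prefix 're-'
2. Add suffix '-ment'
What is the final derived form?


Step 1: Add prefix 're-' to 'enact' = 'reenact'
Step 2: Add suffix '-ment' to 'reenact' = 'reenactment'

reenactment


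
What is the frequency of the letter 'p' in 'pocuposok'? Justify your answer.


Letter 'p' in 'pocuposok': found at position(s) 1, 5 = 2 occurrence(s).

2


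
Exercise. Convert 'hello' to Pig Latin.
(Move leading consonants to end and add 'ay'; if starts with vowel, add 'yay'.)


'hello': move consonant cluster 'h' to end and add 'ay': 'ellohay'.

ellohay


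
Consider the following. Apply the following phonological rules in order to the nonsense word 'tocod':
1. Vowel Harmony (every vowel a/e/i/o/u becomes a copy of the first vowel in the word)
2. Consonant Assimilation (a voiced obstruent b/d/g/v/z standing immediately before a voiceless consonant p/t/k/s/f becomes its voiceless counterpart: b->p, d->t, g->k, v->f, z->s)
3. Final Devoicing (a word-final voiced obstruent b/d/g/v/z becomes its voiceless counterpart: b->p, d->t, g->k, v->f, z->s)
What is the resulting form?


Starting form: 'tocod'
Rule 1: Vowel Harmony: all vowels already match. No change.
Rule 2: Consonant Assimilation: no voiced obstruent (b/d/g/v/z) stands immediately before a voiceless consonant (p/t/k/s/f). No change.
Rule 3: Final Devoicing: word-final voiced obstruent 'd' becomes voiceless 't'. 'tocod' -> 'tocot'
Final form: 'tocot'

tocot


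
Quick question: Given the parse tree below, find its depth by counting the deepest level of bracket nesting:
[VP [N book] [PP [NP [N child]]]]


Count bracket nesting levels:
'[' at pos 0: depth = 1
'[' at pos 4: depth = 2
'[' at pos 13: depth = 2
'[' at pos 17: depth = 3
'[' at pos 21: depth = 4
Maximum depth reached: 4

4


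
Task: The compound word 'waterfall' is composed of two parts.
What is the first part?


Split 'waterfall' into 'water' + 'fall'. The first part is 'water'.

water


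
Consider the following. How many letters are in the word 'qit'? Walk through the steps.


Spell out 'qit' and number each letter: q(1), i(2), t(3). Total: 3 letters.

3


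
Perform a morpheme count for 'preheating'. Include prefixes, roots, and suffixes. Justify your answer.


Decomposition: pre- (prefix) + heat (root) + -ing (suffix) = 3 morpheme(s)

3 morphemes


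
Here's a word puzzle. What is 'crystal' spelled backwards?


Reverse 'crystal' character by character: 'latsyrc'.

latsyrc


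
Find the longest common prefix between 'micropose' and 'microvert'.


Compare from the start: 5 characters match: 'micro'. Mismatch at position 6: 'p' vs 'v'.

micro


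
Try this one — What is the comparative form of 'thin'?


Apply comparative formation (double final consonant, add -er): 'thin' -> 'thinner'.

thinner


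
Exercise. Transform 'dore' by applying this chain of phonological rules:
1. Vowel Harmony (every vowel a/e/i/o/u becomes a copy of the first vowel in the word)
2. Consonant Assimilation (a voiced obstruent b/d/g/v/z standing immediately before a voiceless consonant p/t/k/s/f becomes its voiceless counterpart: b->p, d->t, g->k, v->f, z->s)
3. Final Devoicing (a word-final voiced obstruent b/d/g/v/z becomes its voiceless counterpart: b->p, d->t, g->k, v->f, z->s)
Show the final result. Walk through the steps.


Starting form: 'dore'
Rule 1: Vowel Harmony: all vowels become 'o' (matching first vowel). 'dore' -> 'doro'
Rule 2: Consonant Assimilation: no voiced obstruent (b/d/g/v/z) stands immediately before a voiceless consonant (p/t/k/s/f). No change.
Rule 3: Final Devoicing: the word ends in the vowel 'o', not a consonant. No change.
Final form: 'doro'

doro


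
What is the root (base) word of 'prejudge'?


Remove prefix 'pre' from 'prejudge' to get root 'judge'.

judge


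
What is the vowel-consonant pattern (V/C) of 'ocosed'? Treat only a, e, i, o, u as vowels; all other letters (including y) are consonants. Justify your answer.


Letter mapping: o = V, c = C, o = V, s = C, e = V, d = C.

VCVCVC


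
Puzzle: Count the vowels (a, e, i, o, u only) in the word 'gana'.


Vowels in 'gana': a, a = 2 vowels.

2


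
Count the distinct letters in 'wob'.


Unique letters in 'wob': {b, o, w} = 3 distinct letters.

3


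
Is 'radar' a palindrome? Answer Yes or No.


Forward: 'radar'
Reversed: 'radar'
They are identical.

Yes


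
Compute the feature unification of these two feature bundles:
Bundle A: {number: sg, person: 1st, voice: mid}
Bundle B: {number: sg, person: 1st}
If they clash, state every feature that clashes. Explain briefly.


Compare features:
number: A=sg vs B=sg -> unified: sg
person: A=1st vs B=1st -> unified: 1st
voice: A=mid vs B=_ -> unified: mid
No clashes found.

Unified: {number: sg, person: 1st, voice: mid}


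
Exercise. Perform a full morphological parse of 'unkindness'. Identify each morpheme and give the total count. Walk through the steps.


Step 1: Identify prefix: 'un' (meaning: not/reverse)
Step 2: Identify root: 'kind'
Step 3: Identify suffix(es): 'ness'
Decomposition: un- (prefix: not/reverse) + kind (root) + -ness (suffix: state of)
Total morphemes: 3

3 morphemes (un- (prefix: not/reverse) + kind (root) + -ness (suffix: state of))


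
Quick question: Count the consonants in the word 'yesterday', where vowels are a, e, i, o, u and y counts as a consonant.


Consonants in 'yesterday': y, s, t, r, d, y = 6 consonants.

6


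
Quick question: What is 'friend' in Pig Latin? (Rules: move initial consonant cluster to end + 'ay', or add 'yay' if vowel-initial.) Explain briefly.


'friend': move consonant cluster 'fr' to end and add 'ay': 'iendfray'.

iendfray


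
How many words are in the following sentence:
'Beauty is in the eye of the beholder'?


Split into words: Beauty | is | in | the | eye | of | the | beholder = 8 words.

8


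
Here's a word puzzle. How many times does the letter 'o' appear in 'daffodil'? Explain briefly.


Letter 'o' in 'daffodil': found at position(s) 5 = 1 occurrence(s).

1


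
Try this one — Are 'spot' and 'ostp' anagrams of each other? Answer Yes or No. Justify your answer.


Sorted letters of 'spot': 'opst'
Sorted letters of 'ostp': 'opst'
They match.

Yes


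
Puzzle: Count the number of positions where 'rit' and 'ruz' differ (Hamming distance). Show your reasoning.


Alignment:
Position 1: 'r' vs 'r' = match
Position 2: 'i' vs 'u' = DIFFER
Position 3: 't' vs 'z' = DIFFER
Total differences: 2

2


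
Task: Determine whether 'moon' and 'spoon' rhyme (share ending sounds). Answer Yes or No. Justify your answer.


Rime (stressed vowel + following sounds) of 'moon': -oon = /uːn/
Rime of 'spoon': -oon = /uːn/
/uːn/ and /uːn/ are the same ending sound, so the words rhyme.

Yes


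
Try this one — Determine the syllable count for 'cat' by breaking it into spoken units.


Break 'cat' into syllables: cat -> cat = 1 syllable

1 syllable


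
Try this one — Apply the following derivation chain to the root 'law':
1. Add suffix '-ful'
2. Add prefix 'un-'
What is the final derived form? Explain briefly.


Step 1: Add suffix '-ful' to 'law' = 'lawful'
Step 2: Add prefix 'un-' to 'lawful' = 'unlawful'

unlawful


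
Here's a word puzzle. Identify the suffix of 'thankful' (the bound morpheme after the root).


The word 'thankful' = 'thank' (root) + '-ful' (suffix). The suffix is '-ful'.

ful


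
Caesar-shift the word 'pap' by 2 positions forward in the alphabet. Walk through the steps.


Shift each letter by 2: p -> r, a -> c, p -> r. Result: 'rcr'.

rcr


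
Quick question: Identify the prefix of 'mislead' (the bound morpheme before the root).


The word 'mislead' = 'mis' (prefix) + 'lead' (root). The prefix is 'mis'.

mis


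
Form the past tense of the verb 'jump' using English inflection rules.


Apply rule: Add -ed. 'jump' becomes 'jumped'.

jumped


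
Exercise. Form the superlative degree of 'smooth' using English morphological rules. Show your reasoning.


Apply superlative formation (add -est): 'smooth' -> 'smoothest'.

smoothest


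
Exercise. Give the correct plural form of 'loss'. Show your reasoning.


Apply rule: Add -es (sibilant/fricative ending). 'loss' becomes 'losses'.

losses


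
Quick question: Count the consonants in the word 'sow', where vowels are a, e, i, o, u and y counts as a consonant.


Consonants in 'sow': s, w = 2 consonants.

2


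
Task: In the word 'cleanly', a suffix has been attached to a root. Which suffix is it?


The word 'cleanly' = 'clean' (root) + '-ly' (suffix). The suffix is '-ly'.

ly


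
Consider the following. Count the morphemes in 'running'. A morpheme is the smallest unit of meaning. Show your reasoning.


Decomposition: run (root) + -ing (suffix) = 2 morpheme(s)

2 morphemes


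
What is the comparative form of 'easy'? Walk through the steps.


Apply comparative formation (consonant + y: change y to i, add -er): 'easy' -> 'easier'.

easier


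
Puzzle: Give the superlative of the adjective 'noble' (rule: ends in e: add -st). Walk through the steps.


Apply superlative formation (ends in e: add -st): 'noble' -> 'noblest'.

noblest


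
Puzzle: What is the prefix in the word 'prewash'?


The word 'prewash' = 'pre' (prefix) + 'wash' (root). The prefix is 'pre'.

pre


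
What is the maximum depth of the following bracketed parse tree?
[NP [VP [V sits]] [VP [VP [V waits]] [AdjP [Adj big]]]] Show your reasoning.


Count bracket nesting levels:
'[' at pos 0: depth = 1
'[' at pos 4: depth = 2
'[' at pos 8: depth = 3
'[' at pos 18: depth = 2
'[' at pos 22: depth = 3
'[' at pos 26: depth = 4
'[' at pos 37: depth = 3
'[' at pos 43: depth = 4
Maximum depth reached: 4

4


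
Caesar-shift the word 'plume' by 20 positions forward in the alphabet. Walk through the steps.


Shift each letter by 20: p -> j, l -> f, u -> o, m -> g, e -> y. Result: 'jfogy'.

jfogy


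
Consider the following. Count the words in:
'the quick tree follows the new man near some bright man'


Split into words: the | quick | tree | follows | the | new | man | near | some | bright | man = 11 words.

11


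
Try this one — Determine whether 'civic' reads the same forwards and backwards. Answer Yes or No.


Forward: 'civic'
Reversed: 'civic'
They are identical.

Yes


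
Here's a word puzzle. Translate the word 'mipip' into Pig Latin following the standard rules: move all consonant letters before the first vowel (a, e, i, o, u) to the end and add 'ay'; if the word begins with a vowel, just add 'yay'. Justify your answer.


'mipip': move consonant cluster 'm' to end and add 'ay': 'ipipmay'.

ipipmay


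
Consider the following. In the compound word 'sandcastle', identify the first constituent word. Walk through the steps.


Split 'sandcastle' into 'sand' + 'castle'. The first part is 'sand'.

sand


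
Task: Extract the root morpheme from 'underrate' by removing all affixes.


Remove prefix 'under' from 'underrate' to get root 'rate'.

rate


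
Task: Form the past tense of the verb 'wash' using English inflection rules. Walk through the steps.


Apply rule: Add -ed. 'wash' becomes 'washed'.

washed


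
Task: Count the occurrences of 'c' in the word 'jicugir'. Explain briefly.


Letter 'c' in 'jicugir': found at position(s) 3 = 1 occurrence(s).

1


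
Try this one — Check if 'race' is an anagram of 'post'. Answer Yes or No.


Sorted letters of 'race': 'acer'
Sorted letters of 'post': 'opst'
They do not match.

No


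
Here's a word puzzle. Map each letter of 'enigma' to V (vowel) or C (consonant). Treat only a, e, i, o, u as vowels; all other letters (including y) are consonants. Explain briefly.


Letter mapping: e = V, n = C, i = V, g = C, m = C, a = V.

VCVCCV


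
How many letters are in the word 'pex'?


Spell out 'pex' and number each letter: p(1), e(2), x(3). Total: 3 letters.

3


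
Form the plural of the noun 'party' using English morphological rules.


Apply rule: Change -y to -ies (consonant + y). 'party' becomes 'parties'.

parties


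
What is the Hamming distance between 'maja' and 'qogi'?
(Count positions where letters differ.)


Alignment:
Position 1: 'm' vs 'q' = DIFFER
Position 2: 'a' vs 'o' = DIFFER
Position 3: 'j' vs 'g' = DIFFER
Position 4: 'a' vs 'i' = DIFFER
Total differences: 4

4


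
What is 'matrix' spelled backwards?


Reverse 'matrix' character by character: 'xirtam'.

xirtam


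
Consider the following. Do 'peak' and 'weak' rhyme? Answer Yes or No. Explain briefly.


Rime (stressed vowel + following sounds) of 'peak': -eak = /iːk/
Rime of 'weak': -eak = /iːk/
/iːk/ and /iːk/ are the same ending sound, so the words rhyme.

Yes


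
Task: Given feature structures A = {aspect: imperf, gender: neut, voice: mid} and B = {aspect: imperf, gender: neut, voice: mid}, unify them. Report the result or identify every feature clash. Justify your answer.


Compare features:
aspect: A=imperf vs B=imperf -> unified: imperf
gender: A=neut vs B=neut -> unified: neut
voice: A=mid vs B=mid -> unified: mid
No clashes found.

Unified: {aspect: imperf, gender: neut, voice: mid}


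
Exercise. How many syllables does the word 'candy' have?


Break 'candy' into syllables: can-dy -> can | dy = 2 syllables

2 syllables


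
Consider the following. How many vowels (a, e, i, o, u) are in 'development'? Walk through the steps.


Vowels in 'development': e, e, o, e = 4 vowels.

4


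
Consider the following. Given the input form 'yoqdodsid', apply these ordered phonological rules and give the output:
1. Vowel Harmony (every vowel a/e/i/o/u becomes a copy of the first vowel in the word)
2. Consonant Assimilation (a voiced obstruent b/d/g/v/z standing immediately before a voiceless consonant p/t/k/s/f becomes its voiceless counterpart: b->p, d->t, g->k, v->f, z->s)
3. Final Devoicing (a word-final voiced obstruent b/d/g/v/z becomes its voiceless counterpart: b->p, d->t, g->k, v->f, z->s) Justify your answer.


Starting form: 'yoqdodsid'
Rule 1: Vowel Harmony: all vowels become 'o' (matching first vowel). 'yoqdodsid' -> 'yoqdodsod'
Rule 2: Consonant Assimilation: voiced obstruent before voiceless consonant becomes voiceless ('ds' -> 'ts'). 'yoqdodsod' -> 'yoqdotsod'
Rule 3: Final Devoicing: word-final voiced obstruent 'd' becomes voiceless 't'. 'yoqdotsod' -> 'yoqdotsot'
Final form: 'yoqdotsot'

yoqdotsot


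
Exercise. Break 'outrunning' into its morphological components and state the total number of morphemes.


Step 1: Identify prefix: 'out' (meaning: surpass)
Step 2: Identify root: 'run'
Step 3: Identify suffix(es): 'ing'
Decomposition: out- (prefix: surpass) + run (root) + -ing (suffix: ongoing action)
Total morphemes: 3

3 morphemes (out- (prefix: surpass) + run (root) + -ing (suffix: ongoing action))


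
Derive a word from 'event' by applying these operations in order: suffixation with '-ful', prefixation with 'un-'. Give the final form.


Step 1: Add suffix '-ful' to 'event' = 'eventful'
Step 2: Add prefix 'un-' to 'eventful' = 'uneventful'

uneventful


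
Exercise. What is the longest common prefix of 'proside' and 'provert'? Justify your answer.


Compare from the start: 3 characters match: 'pro'. Mismatch at position 4: 's' vs 'v'.

pro


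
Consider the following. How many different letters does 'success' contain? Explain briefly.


Unique letters in 'success': {c, e, s, u} = 4 distinct letters.

4


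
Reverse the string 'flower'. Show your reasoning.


Reverse 'flower' character by character: 'rewolf'.

rewolf


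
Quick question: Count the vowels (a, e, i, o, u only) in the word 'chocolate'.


Vowels in 'chocolate': o, o, a, e = 4 vowels.

4


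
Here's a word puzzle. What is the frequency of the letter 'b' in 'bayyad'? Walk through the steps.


Letter 'b' in 'bayyad': found at position(s) 1 = 1 occurrence(s).

1


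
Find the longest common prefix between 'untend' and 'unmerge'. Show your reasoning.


Compare from the start: 2 characters match: 'un'. Mismatch at position 3: 't' vs 'm'.

un


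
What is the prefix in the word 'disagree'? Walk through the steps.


The word 'disagree' = 'dis' (prefix) + 'agree' (root). The prefix is 'dis'.

dis


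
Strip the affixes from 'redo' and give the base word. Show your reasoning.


Remove prefix 're' from 'redo' to get root 'do'.

do


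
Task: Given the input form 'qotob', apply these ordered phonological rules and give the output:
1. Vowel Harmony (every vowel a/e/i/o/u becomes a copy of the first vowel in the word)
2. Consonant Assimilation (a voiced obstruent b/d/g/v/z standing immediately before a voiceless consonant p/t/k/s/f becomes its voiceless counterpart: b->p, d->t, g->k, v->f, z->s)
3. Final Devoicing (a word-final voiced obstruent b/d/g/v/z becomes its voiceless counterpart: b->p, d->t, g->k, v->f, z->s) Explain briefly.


Starting form: 'qotob'
Rule 1: Vowel Harmony: all vowels already match. No change.
Rule 2: Consonant Assimilation: no voiced obstruent (b/d/g/v/z) stands immediately before a voiceless consonant (p/t/k/s/f). No change.
Rule 3: Final Devoicing: word-final voiced obstruent 'b' becomes voiceless 'p'. 'qotob' -> 'qotop'
Final form: 'qotop'

qotop


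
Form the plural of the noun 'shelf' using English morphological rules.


Apply rule: Change -f to -ves. 'shelf' becomes 'shelves'.

shelves


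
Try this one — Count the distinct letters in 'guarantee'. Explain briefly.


Unique letters in 'guarantee': {a, e, g, n, r, t, u} = 7 distinct letters.

7


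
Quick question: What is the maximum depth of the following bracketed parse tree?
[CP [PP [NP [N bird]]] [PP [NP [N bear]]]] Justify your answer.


Count bracket nesting levels:
'[' at pos 0: depth = 1
'[' at pos 4: depth = 2
'[' at pos 8: depth = 3
'[' at pos 12: depth = 4
'[' at pos 23: depth = 2
'[' at pos 27: depth = 3
'[' at pos 31: depth = 4
Maximum depth reached: 4

4


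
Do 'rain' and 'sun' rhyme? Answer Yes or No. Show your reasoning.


Rime (stressed vowel + following sounds) of 'rain': -ain = /eɪn/
Rime of 'sun': -un = /ʌn/
/eɪn/ and /ʌn/ are different ending sounds, so the words do not rhyme.

No


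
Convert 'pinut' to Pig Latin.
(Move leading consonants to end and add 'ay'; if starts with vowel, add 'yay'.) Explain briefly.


'pinut': move consonant cluster 'p' to end and add 'ay': 'inutpay'.

inutpay


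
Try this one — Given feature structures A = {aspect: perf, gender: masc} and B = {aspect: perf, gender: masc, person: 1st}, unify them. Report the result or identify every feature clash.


Compare features:
aspect: A=perf vs B=perf -> unified: perf
gender: A=masc vs B=masc -> unified: masc
person: A=_ vs B=1st -> unified: 1st
No clashes found.

Unified: {aspect: perf, gender: masc, person: 1st}


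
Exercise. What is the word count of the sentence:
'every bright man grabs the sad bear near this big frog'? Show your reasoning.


Split into words: every | bright | man | grabs | the | sad | bear | near | this | big | frog = 11 words.

11


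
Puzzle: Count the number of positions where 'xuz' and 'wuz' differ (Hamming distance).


Alignment:
Position 1: 'x' vs 'w' = DIFFER
Position 2: 'u' vs 'u' = match
Position 3: 'z' vs 'z' = match
Total differences: 1

1


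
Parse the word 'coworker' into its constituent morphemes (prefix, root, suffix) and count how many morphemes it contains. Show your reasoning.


Step 1: Identify prefix: 'co' (meaning: together)
Step 2: Identify root: 'work'
Step 3: Identify suffix(es): 'er'
Decomposition: co- (prefix: together) + work (root) + -er (suffix: one who)
Total morphemes: 3

3 morphemes (co- (prefix: together) + work (root) + -er (suffix: one who))


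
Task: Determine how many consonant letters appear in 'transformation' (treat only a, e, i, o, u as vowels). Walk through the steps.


Consonants in 'transformation': t, r, n, s, f, r, m, t, n = 9 consonants.

9


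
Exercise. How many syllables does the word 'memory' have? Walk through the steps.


Break 'memory' into syllables: mem-o-ry -> mem | o | ry = 3 syllables

3 syllables


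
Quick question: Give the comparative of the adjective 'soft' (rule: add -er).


Apply comparative formation (add -er): 'soft' -> 'softer'.

softer


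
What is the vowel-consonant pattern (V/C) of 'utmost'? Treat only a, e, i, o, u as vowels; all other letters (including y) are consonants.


Letter mapping: u = V, t = C, m = C, o = V, s = C, t = C.

VCCVCC


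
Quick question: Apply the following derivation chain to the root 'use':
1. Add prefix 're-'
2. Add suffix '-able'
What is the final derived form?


Step 1: Add prefix 're-' to 'use' = 'reuse'
Step 2: Add suffix '-able' to 'reuse' = 'reusable'

reusable


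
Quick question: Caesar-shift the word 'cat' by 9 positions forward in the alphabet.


Shift each letter by 9: c -> l, a -> j, t -> c. Result: 'ljc'.

ljc


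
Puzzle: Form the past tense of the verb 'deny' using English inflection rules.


Apply rule: Change -y to -ied. 'deny' becomes 'denied'.

denied


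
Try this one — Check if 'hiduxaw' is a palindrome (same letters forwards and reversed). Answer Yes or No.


Forward: 'hiduxaw'
Reversed: 'waxudih'
They differ.

No


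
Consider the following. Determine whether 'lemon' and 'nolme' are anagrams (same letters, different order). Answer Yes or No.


Sorted letters of 'lemon': 'elmno'
Sorted letters of 'nolme': 'elmno'
They match.

Yes


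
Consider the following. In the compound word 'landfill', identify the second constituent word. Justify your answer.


Split 'landfill' into 'land' + 'fill'. The second part is 'fill'.

fill


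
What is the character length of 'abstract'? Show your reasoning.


Spell out 'abstract' and number each letter: a(1), b(2), s(3), t(4), r(5), a(6), c(7), t(8). Total: 8 letters.

8


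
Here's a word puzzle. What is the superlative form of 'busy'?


Apply superlative formation (consonant + y: change y to i, add -est): 'busy' -> 'busiest'.

busiest


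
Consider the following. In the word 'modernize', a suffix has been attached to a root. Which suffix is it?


The word 'modernize' = 'modern' (root) + '-ize' (suffix). The suffix is '-ize'.

ize


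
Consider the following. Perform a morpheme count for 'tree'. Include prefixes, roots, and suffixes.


Decomposition: tree (free morpheme) = 1 morpheme(s)

1 morphemes


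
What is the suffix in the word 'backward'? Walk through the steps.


The word 'backward' = 'back' (root) + '-ward' (suffix). The suffix is '-ward'.

ward


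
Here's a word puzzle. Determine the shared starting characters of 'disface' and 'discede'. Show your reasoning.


Compare from the start: 3 characters match: 'dis'. Mismatch at position 4: 'f' vs 'c'.

dis


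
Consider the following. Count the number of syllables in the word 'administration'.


Break 'administration' into syllables: ad-min-is-tra-tion -> ad | min | is | tra | tion = 5 syllables

5 syllables


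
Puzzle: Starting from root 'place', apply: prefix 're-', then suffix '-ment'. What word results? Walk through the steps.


Step 1: Add prefix 're-' to 'place' = 'replace'
Step 2: Add suffix '-ment' to 'replace' = 'replacement'

replacement


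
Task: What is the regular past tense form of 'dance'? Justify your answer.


Apply rule: Add -d (word ends in -e). 'dance' becomes 'danced'.

danced


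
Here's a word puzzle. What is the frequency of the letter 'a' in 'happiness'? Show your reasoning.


Letter 'a' in 'happiness': found at position(s) 2 = 1 occurrence(s).

1


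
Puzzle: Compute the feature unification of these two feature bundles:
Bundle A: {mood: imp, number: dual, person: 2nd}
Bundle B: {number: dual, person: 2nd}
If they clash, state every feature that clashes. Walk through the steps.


Compare features:
mood: A=imp vs B=_ -> unified: imp
number: A=dual vs B=dual -> unified: dual
person: A=2nd vs B=2nd -> unified: 2nd
No clashes found.

Unified: {mood: imp, number: dual, person: 2nd}
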